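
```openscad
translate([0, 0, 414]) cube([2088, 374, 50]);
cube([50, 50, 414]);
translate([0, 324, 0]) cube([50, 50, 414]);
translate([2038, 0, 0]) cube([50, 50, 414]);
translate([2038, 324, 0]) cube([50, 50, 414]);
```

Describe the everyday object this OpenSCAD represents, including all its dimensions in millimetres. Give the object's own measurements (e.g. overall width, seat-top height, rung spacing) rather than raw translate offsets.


A bench: a 2088×374 mm seat slab, 50 mm thick, top at z = 464 mm, on four 50×50 mm square legs flush with the seat corners and standing on z = 0.


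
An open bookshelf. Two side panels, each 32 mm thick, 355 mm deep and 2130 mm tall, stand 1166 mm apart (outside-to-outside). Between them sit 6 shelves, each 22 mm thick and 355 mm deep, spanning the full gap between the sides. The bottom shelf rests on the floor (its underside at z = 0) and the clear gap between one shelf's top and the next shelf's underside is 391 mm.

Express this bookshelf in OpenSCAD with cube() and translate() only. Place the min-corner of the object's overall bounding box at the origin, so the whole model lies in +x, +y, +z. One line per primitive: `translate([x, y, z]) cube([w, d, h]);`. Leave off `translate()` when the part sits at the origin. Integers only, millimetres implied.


cube([32, 355, 2130]);
translate([1134, 0, 0]) cube([32, 355, 2130]);
translate([32, 0, 0]) cube([1102, 355, 22]);
translate([32, 0, 413]) cube([1102, 355, 22]);
translate([32, 0, 826]) cube([1102, 355, 22]);
translate([32, 0, 1239]) cube([1102, 355, 22]);
translate([32, 0, 1652]) cube([1102, 355, 22]);
translate([32, 0, 2065]) cube([1102, 355, 22]);


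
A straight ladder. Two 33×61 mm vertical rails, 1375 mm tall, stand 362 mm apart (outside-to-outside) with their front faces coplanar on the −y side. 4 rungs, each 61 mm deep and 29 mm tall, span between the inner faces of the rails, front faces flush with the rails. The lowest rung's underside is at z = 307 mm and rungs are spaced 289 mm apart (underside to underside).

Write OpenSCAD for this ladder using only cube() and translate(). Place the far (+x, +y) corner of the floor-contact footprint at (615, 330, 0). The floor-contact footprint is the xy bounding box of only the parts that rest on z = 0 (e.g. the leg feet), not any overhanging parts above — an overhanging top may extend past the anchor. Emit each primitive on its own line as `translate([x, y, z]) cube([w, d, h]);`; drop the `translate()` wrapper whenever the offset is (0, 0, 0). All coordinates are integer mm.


// rung span = 362 - 2*33 = 296
// rung[k] z = 307 + k*289
translate([253, 269, 0]) cube([33, 61, 1375]);
translate([582, 269, 0]) cube([33, 61, 1375]);
translate([286, 269, 307]) cube([296, 61, 29]);
translate([286, 269, 596]) cube([296, 61, 29]);
translate([286, 269, 885]) cube([296, 61, 29]);
translate([286, 269, 1174]) cube([296, 61, 29]);


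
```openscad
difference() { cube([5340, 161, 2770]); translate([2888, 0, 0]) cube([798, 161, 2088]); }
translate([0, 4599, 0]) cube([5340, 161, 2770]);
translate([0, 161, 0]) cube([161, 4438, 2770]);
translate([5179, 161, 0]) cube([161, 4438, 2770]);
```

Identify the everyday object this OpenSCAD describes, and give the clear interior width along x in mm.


A single room. The interior width is 5018 mm.

Four walls enclosing a rectangle with a door in the front wall — a room. Outside width 5340 minus two 161 mm walls gives 5018 mm.


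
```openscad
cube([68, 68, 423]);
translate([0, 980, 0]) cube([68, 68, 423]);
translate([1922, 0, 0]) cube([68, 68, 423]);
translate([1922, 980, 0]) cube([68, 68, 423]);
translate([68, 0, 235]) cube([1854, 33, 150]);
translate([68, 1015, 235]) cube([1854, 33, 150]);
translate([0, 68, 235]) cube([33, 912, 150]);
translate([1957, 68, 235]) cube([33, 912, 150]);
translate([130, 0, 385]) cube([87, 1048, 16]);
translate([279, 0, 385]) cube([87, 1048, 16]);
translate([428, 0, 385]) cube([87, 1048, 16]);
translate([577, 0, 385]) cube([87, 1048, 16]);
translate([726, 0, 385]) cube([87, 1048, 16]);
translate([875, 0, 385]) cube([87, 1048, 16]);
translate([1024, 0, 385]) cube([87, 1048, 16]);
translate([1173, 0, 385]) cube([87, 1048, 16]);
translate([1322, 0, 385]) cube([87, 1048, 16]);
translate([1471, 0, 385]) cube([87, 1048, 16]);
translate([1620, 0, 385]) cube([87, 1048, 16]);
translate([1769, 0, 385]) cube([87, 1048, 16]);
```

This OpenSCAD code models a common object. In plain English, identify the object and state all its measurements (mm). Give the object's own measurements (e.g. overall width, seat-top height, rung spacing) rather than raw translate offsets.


A bed frame 1990 mm long (x) by 1048 mm wide (y). Four 68×68 mm corner posts, 423 mm tall, at the corners of the footprint. Four rails of 33 mm thickness and 150 mm height run between adjacent posts with their undersides at z = 235 mm, their outer faces flush with the outside of the frame (the two x-running rails run between the posts' inner faces; the two y-running rails run between the posts' inner faces). 12 slats, each 87 mm wide (x) and 16 mm thick, lie across the top of the two x-running rails, running the full 1048 mm width of the frame in y; along x they sit between the end posts with a 62 mm gap after the −x posts and between neighbouring slats, leaving 66 mm before the +x posts.


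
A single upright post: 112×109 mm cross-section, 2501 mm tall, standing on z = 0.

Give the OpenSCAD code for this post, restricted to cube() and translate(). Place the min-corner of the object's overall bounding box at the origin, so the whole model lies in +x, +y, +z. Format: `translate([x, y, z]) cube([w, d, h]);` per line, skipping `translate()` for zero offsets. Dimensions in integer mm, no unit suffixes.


cube([112, 109, 2501]);


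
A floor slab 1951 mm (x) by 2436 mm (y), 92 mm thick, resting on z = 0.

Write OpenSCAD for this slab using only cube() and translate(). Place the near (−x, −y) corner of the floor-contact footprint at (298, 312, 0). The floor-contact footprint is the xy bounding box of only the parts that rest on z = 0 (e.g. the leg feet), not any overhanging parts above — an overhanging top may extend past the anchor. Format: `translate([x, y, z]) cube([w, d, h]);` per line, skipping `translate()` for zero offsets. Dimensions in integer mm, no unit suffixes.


translate([298, 312, 0]) cube([1951, 2436, 92]);


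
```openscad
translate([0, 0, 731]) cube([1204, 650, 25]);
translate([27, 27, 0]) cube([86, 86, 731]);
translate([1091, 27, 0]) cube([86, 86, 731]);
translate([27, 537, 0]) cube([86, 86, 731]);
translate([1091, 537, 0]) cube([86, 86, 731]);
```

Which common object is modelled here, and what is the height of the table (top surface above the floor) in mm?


A table. The table height is 756 mm.

A 1204×650×25 slab sits at z = 731 on four 86 mm square posts — a table. The top surface is at 731 + 25 = 756 mm.


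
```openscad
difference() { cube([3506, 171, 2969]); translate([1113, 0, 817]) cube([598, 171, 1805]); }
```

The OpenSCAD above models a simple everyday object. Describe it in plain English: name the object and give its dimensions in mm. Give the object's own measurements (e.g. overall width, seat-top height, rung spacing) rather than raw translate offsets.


A wall 3506 mm long (x), 171 mm thick (y), 2969 mm tall, with a rectangular window opening cut through it. The opening is 598 mm wide and 1805 mm tall; its sill is at z = 817 mm and its near (−x) edge is 1113 mm from the wall's −x end. The opening passes through the full wall thickness.


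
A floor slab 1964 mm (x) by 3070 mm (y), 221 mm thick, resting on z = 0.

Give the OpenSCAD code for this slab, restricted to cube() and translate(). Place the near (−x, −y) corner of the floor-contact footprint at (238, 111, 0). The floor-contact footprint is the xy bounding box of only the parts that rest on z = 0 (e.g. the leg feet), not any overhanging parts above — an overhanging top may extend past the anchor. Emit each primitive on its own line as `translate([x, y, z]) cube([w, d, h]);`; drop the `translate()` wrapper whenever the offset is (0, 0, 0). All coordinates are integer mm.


translate([238, 111, 0]) cube([1964, 3070, 221]);


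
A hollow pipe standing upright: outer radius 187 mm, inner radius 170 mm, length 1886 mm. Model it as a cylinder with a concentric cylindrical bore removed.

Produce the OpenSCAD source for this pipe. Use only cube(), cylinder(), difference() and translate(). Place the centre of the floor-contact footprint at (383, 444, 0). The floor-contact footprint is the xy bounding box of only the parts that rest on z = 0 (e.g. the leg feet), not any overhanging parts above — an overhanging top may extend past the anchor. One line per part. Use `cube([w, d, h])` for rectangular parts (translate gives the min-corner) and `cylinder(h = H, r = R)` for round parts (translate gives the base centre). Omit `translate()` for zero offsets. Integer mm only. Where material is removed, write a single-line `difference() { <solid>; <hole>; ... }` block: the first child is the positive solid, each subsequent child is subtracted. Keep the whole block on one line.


difference() { translate([383, 444, 0]) cylinder(h = 1886, r = 187); translate([383, 444, 0]) cylinder(h = 1886, r = 170); }


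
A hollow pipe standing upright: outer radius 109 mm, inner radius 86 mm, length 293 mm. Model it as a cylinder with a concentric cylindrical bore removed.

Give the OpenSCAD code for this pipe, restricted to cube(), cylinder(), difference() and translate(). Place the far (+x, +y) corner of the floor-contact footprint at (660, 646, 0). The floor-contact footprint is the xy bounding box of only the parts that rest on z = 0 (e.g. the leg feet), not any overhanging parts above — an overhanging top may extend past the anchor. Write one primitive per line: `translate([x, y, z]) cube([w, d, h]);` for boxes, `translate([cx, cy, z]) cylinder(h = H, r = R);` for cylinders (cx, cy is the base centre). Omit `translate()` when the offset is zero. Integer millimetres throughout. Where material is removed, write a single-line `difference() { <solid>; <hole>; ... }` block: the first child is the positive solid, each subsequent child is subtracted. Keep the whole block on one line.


difference() { translate([551, 537, 0]) cylinder(h = 293, r = 109); translate([551, 537, 0]) cylinder(h = 293, r = 86); }


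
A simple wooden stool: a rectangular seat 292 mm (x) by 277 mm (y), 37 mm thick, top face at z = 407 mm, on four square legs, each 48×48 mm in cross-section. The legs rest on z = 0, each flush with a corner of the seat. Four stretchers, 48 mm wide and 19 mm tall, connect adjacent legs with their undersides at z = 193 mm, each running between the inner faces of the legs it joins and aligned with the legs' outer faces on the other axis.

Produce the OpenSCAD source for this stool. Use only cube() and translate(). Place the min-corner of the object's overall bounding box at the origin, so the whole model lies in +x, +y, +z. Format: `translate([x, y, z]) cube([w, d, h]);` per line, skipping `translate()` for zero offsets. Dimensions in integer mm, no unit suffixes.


translate([0, 0, 370]) cube([292, 277, 37]);
cube([48, 48, 370]);
translate([244, 0, 0]) cube([48, 48, 370]);
translate([0, 229, 0]) cube([48, 48, 370]);
translate([244, 229, 0]) cube([48, 48, 370]);
translate([48, 0, 193]) cube([196, 48, 19]);
translate([48, 229, 193]) cube([196, 48, 19]);
translate([0, 48, 193]) cube([48, 181, 19]);
translate([244, 48, 193]) cube([48, 181, 19]);


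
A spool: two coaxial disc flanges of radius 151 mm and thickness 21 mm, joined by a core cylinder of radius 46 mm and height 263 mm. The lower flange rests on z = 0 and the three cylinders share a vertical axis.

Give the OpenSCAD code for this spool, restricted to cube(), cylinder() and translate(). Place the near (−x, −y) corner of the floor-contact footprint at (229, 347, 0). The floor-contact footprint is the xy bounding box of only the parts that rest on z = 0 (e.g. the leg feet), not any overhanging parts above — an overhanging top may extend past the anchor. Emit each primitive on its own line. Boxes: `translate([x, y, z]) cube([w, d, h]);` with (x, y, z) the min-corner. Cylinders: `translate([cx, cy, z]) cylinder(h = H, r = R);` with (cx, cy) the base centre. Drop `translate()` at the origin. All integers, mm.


translate([380, 498, 0]) cylinder(h = 21, r = 151);
translate([380, 498, 21]) cylinder(h = 263, r = 46);
translate([380, 498, 284]) cylinder(h = 21, r = 151);


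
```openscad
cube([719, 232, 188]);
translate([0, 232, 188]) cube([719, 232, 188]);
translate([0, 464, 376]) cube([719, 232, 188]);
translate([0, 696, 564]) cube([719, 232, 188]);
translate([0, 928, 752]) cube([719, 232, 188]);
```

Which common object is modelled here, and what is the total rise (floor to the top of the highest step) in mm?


A staircase. The total rise is 940 mm.

5 identical blocks, each offset up and back from the previous — a staircase. Each step is 188 mm tall and there are 5 of them, so the total rise is 5 × 188 = 940 mm.


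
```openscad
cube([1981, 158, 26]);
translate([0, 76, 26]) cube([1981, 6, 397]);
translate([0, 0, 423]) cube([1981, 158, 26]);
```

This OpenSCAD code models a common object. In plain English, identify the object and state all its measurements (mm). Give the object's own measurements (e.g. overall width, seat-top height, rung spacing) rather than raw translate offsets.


An I-beam lying along x, 1981 mm long. Overall section height 449 mm. Two flanges 158 mm wide (y) and 26 mm thick, one on the floor and one at the top; a web 6 mm thick runs between them, centred on the flange width.


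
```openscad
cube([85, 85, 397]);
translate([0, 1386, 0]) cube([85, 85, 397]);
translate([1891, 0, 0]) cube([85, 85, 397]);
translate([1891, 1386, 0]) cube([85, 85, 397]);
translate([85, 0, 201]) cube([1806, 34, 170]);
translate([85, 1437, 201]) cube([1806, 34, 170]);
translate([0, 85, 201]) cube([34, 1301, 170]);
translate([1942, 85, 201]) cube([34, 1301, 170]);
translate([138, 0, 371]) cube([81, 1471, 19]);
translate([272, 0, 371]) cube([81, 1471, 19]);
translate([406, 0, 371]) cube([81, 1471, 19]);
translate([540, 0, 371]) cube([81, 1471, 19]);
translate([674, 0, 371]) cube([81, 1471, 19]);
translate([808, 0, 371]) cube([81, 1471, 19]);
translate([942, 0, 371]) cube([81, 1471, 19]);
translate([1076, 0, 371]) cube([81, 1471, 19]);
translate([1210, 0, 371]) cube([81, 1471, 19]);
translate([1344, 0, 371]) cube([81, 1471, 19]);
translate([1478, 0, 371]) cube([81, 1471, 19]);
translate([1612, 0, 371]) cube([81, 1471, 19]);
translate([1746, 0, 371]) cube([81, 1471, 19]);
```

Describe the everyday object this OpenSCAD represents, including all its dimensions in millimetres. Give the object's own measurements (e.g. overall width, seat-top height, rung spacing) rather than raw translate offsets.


A bed frame 1976 mm long (x) by 1471 mm wide (y). Four 85×85 mm corner posts, 397 mm tall, at the corners of the footprint. Four rails of 34 mm thickness and 170 mm height run between adjacent posts with their undersides at z = 201 mm, their outer faces flush with the outside of the frame (the two x-running rails run between the posts' inner faces; the two y-running rails run between the posts' inner faces). 13 slats, each 81 mm wide (x) and 19 mm thick, lie across the top of the two x-running rails, running the full 1471 mm width of the frame in y; along x they sit between the end posts with a 53 mm gap after the −x posts and between neighbouring slats, leaving 64 mm before the +x posts.


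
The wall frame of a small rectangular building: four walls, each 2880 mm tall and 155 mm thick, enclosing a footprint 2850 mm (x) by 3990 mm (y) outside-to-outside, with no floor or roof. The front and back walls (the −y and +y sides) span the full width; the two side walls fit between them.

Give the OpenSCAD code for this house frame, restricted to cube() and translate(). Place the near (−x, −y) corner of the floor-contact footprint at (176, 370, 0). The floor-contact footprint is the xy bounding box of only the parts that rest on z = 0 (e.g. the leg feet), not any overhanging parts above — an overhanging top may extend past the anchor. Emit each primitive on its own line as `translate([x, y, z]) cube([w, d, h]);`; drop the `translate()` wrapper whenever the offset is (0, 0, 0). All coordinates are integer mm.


translate([176, 370, 0]) cube([2850, 155, 2880]);
translate([176, 4205, 0]) cube([2850, 155, 2880]);
translate([176, 525, 0]) cube([155, 3680, 2880]);
translate([2871, 525, 0]) cube([155, 3680, 2880]);


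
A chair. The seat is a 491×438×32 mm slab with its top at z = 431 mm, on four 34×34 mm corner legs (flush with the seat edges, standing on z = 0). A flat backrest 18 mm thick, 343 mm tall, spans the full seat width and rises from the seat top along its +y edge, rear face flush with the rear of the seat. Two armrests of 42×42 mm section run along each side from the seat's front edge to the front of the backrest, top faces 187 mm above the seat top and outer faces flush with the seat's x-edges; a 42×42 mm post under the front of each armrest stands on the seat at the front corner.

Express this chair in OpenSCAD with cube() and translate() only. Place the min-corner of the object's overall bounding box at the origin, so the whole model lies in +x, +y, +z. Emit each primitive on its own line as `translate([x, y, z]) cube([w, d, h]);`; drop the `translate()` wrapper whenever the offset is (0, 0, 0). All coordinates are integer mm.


translate([0, 0, 399]) cube([491, 438, 32]);
cube([34, 34, 399]);
translate([457, 0, 0]) cube([34, 34, 399]);
translate([0, 404, 0]) cube([34, 34, 399]);
translate([457, 404, 0]) cube([34, 34, 399]);
translate([0, 420, 431]) cube([491, 18, 343]);
translate([0, 0, 576]) cube([42, 420, 42]);
translate([449, 0, 576]) cube([42, 420, 42]);
translate([0, 0, 431]) cube([42, 42, 145]);
translate([449, 0, 431]) cube([42, 42, 145]);


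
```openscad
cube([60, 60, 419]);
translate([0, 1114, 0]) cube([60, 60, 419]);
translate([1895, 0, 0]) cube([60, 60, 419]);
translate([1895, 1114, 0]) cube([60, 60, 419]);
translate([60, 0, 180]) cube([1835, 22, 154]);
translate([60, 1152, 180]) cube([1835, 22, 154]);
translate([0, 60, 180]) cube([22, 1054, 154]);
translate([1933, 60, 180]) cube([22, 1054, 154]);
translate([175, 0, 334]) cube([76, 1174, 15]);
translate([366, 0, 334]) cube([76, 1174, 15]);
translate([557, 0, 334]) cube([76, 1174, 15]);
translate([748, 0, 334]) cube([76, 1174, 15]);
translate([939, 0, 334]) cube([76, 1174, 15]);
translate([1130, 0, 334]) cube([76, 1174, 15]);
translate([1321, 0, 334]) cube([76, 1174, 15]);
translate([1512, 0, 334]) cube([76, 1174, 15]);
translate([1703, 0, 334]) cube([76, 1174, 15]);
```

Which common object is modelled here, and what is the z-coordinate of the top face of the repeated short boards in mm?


A bed frame. The slat-top height is 349 mm.

Four posts, four rails, and a row of slats — a bed frame. Slats sit on the rails at z = 180 + 154 = 334; with slat thickness 15, the top is 349 mm.


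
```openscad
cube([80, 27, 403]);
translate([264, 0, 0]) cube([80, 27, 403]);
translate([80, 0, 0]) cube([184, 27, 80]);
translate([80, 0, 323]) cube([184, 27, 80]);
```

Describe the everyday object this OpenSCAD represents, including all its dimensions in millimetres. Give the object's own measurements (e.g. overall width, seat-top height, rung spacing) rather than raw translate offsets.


A rectangular picture frame lying in the x–z plane (depth along y). The opening is 184 mm wide (x) by 243 mm tall (z), surrounded by a border 80 mm wide on all four sides. The frame is 27 mm deep and is made of two full-height vertical stiles with two horizontal rails fitted between them.


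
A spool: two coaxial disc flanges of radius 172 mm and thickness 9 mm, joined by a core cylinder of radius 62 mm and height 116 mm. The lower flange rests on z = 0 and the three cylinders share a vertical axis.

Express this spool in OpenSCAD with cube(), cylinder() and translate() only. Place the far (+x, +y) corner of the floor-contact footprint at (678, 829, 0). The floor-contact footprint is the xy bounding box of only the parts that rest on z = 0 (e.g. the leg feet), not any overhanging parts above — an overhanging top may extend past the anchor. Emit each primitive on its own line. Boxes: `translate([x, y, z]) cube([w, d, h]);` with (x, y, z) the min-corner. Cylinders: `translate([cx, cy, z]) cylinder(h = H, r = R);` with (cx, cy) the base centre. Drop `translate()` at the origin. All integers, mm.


translate([506, 657, 0]) cylinder(h = 9, r = 172);
translate([506, 657, 9]) cylinder(h = 116, r = 62);
translate([506, 657, 125]) cylinder(h = 9, r = 172);


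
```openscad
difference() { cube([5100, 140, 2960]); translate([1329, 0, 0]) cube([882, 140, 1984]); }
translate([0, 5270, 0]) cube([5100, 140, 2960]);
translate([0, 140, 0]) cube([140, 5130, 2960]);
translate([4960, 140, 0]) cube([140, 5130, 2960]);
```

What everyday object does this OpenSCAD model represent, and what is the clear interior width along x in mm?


A single room. The interior width is 4820 mm.

Four walls enclosing a rectangle with a door in the front wall — a room. Outside width 5100 minus two 140 mm walls gives 4820 mm.


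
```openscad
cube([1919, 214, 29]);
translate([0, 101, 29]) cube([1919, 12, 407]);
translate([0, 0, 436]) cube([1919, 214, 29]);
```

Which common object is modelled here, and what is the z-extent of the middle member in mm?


An I-beam. The web height is 407 mm.

Two wide flanges with a thin centred web — an I-beam. Overall 465 mm minus two 29 mm flanges gives a web of 465 − 2·29 = 407 mm.


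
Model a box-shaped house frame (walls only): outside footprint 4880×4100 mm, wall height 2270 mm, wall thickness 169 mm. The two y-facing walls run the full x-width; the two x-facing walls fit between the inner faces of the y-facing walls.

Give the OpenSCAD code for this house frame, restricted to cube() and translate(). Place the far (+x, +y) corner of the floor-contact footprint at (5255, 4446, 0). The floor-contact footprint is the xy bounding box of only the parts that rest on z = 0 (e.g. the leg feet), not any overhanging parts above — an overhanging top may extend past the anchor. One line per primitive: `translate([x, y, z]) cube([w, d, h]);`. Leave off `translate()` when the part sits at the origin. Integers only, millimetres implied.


translate([375, 346, 0]) cube([4880, 169, 2270]);
translate([375, 4277, 0]) cube([4880, 169, 2270]);
translate([375, 515, 0]) cube([169, 3762, 2270]);
translate([5086, 515, 0]) cube([169, 3762, 2270]);


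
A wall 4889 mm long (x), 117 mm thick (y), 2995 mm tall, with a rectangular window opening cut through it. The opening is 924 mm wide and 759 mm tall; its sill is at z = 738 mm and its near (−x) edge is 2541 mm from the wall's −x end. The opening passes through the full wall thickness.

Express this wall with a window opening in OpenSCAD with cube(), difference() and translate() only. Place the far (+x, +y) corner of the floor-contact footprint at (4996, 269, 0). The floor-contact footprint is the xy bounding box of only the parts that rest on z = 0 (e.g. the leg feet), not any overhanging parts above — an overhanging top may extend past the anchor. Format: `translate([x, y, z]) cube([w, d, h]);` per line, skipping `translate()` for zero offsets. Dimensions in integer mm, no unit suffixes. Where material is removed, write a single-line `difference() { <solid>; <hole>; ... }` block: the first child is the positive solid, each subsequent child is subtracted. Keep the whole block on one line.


difference() { translate([107, 152, 0]) cube([4889, 117, 2995]); translate([2648, 152, 738]) cube([924, 117, 759]); }


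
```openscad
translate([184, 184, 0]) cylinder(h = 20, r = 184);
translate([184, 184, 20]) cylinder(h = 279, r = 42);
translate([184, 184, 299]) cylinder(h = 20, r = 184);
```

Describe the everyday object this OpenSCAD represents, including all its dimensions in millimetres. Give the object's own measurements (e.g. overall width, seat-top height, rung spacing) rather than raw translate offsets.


A spool: two coaxial disc flanges of radius 184 mm and thickness 20 mm, joined by a core cylinder of radius 42 mm and height 279 mm. The lower flange rests on z = 0 and the three cylinders share a vertical axis.


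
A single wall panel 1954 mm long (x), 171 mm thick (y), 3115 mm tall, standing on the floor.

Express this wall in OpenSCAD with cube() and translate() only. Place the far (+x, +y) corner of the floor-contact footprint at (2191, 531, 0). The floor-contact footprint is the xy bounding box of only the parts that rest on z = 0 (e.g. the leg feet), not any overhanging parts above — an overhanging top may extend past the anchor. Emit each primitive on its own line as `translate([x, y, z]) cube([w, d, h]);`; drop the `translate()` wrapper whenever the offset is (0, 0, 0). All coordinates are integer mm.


translate([237, 360, 0]) cube([1954, 171, 3115]);


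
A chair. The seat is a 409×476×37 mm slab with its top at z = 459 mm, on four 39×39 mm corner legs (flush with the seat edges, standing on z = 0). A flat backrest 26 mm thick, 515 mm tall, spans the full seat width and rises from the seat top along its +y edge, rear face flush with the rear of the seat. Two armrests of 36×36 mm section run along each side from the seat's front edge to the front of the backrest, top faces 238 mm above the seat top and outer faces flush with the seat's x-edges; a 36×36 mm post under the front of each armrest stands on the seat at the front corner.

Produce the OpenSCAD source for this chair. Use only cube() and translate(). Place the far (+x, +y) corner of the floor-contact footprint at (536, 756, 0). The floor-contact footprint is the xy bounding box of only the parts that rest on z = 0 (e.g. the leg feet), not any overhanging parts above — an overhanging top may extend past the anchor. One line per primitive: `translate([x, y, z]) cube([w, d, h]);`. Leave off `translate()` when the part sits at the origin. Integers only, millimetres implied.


translate([127, 280, 422]) cube([409, 476, 37]);
translate([127, 280, 0]) cube([39, 39, 422]);
translate([497, 280, 0]) cube([39, 39, 422]);
translate([127, 717, 0]) cube([39, 39, 422]);
translate([497, 717, 0]) cube([39, 39, 422]);
translate([127, 730, 459]) cube([409, 26, 515]);
translate([127, 280, 661]) cube([36, 450, 36]);
translate([500, 280, 661]) cube([36, 450, 36]);
translate([127, 280, 459]) cube([36, 36, 202]);
translate([500, 280, 459]) cube([36, 36, 202]);


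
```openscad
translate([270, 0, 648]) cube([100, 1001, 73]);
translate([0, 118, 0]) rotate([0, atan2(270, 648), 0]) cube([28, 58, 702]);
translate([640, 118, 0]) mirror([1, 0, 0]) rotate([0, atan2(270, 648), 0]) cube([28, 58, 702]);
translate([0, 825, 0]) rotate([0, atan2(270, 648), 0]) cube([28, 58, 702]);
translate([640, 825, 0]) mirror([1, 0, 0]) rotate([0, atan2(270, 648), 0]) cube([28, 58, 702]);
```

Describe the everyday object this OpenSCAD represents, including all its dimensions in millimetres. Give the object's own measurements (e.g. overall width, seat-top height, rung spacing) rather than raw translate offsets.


A sawhorse. A 100×1001×73 mm beam (x, y, z) sits on two A-frame leg pairs. Each pair is two raked legs of 28×58 mm section (58 mm along y) splaying symmetrically in x. Each leg rises 648 mm vertically over 270 mm of horizontal reach and is 702 mm long along its own axis. Every leg's outer bottom edge rests on the floor and its outer top edge meets a bottom edge of the beam — the left legs (tilting toward +x) meet the beam's −x bottom edge, the right legs (their mirror images, tilting toward −x) meet its +x bottom edge — so the leg tops tuck under the beam, the beam's underside is 648 mm above the floor, and the feet are 640 mm apart outside-to-outside with the beam centred between them. The two leg pairs are set in 118 mm from either end of the beam.


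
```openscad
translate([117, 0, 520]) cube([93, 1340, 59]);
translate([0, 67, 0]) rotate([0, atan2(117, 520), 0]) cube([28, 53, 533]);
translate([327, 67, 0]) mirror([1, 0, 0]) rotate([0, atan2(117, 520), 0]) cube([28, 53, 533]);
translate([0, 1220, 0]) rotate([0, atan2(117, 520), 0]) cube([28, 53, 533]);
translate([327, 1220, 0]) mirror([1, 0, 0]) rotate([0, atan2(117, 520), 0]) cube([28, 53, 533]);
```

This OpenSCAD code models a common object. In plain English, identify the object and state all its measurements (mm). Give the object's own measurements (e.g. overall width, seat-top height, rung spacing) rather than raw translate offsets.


A sawhorse. A 93×1340×59 mm beam (x, y, z) sits on two A-frame leg pairs. Each pair is two raked legs of 28×53 mm section (53 mm along y) splaying symmetrically in x. Each leg rises 520 mm vertically over 117 mm of horizontal reach and is 533 mm long along its own axis. Every leg's outer bottom edge rests on the floor and its outer top edge meets a bottom edge of the beam — the left legs (tilting toward +x) meet the beam's −x bottom edge, the right legs (their mirror images, tilting toward −x) meet its +x bottom edge — so the leg tops tuck under the beam, the beam's underside is 520 mm above the floor, and the feet are 327 mm apart outside-to-outside with the beam centred between them. The two leg pairs are set in 67 mm from either end of the beam.


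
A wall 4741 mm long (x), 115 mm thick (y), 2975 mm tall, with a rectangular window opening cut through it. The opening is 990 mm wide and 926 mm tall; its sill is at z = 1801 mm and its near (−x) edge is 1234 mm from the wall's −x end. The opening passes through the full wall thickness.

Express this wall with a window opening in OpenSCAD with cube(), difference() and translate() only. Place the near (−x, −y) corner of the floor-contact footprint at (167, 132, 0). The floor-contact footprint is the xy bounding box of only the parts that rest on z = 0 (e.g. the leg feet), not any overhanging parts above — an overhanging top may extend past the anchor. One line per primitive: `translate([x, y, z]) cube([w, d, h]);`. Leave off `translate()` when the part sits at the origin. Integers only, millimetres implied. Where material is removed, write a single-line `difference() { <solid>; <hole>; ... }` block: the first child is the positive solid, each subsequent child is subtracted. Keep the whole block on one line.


difference() { translate([167, 132, 0]) cube([4741, 115, 2975]); translate([1401, 132, 1801]) cube([990, 115, 926]); }


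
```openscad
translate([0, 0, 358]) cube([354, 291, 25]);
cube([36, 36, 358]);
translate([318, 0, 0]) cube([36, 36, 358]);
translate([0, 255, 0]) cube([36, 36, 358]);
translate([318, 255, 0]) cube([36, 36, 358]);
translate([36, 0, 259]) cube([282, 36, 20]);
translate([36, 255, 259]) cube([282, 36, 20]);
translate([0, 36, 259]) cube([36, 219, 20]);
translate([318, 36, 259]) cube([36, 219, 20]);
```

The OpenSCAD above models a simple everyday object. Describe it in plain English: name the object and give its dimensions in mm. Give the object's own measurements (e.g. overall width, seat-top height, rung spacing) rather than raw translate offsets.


A simple wooden stool: a rectangular seat 354 mm (x) by 291 mm (y), 25 mm thick, top face at z = 383 mm, on four square legs, each 36×36 mm in cross-section. The legs rest on z = 0, each flush with a corner of the seat. Four stretchers, 36 mm wide and 20 mm tall, connect adjacent legs with their undersides at z = 259 mm, each running between the inner faces of the legs it joins and aligned with the legs' outer faces on the other axis.


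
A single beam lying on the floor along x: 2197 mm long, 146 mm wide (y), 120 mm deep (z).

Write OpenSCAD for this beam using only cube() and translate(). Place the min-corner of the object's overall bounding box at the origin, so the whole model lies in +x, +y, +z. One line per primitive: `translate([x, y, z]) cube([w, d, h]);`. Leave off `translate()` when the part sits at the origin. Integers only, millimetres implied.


cube([2197, 146, 120]);


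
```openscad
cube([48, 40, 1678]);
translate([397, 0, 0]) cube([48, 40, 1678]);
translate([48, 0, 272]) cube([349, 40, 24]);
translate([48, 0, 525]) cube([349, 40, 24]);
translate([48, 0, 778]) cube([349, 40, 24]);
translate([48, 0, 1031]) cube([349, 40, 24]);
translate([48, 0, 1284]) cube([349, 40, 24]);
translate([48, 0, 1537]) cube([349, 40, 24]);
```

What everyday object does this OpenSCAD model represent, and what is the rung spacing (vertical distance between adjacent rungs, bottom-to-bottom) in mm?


A ladder. The rung spacing is 253 mm.

Two tall 48×40 posts with 6 short bars between them — a ladder. Adjacent rungs sit at z = 272 and z = 525, so the spacing is 525 − 272 = 253 mm.


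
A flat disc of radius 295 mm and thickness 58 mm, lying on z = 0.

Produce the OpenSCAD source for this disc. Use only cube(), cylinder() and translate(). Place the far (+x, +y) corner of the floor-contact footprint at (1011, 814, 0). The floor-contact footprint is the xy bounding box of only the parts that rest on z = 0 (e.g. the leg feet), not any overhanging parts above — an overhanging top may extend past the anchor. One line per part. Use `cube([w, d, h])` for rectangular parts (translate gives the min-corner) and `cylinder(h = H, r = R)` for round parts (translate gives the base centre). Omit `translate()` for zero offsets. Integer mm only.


translate([716, 519, 0]) cylinder(h = 58, r = 295);


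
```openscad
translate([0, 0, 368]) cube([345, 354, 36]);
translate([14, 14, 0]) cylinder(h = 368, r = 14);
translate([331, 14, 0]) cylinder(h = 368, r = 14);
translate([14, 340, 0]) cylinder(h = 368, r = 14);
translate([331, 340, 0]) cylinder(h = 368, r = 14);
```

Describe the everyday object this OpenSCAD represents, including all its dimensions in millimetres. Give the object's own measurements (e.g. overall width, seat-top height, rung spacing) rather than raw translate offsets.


A four-legged stool. The seat is a 345×354×36 mm slab whose top surface is at z = 404 mm; four round legs, each 28 mm in diameter, run from the floor (z = 0) to the underside of the seat, each leg's axis is inset half a diameter from the nearest pair of seat edges (so the leg's bounding box is flush with the corner).


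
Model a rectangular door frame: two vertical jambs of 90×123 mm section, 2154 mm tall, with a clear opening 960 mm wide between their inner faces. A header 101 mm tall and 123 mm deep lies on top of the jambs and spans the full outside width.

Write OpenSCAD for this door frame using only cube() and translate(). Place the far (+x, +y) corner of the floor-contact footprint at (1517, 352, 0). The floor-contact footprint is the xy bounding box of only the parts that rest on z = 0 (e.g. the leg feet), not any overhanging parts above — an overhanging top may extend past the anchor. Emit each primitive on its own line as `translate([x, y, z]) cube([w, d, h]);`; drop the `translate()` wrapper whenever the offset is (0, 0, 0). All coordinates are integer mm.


translate([377, 229, 0]) cube([90, 123, 2154]);
translate([1427, 229, 0]) cube([90, 123, 2154]);
translate([377, 229, 2154]) cube([1140, 123, 101]);


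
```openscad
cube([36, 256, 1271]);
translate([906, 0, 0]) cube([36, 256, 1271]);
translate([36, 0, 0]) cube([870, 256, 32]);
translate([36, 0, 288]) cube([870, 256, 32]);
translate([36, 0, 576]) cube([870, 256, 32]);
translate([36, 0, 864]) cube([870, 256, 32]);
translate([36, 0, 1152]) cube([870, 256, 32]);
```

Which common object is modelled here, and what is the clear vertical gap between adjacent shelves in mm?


A bookshelf. The clear shelf gap is 256 mm.

Two tall side panels with 5 horizontal boards between them — a bookshelf. The first two shelf undersides are at z = 0 and z = 288; with shelf thickness 32, the clear gap is 288 − 0 − 32 = 256 mm.


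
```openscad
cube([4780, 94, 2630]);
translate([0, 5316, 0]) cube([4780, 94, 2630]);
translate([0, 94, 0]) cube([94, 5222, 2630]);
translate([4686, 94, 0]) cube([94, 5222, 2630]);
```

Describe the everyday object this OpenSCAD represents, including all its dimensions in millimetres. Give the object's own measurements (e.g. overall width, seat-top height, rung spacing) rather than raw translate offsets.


The wall frame of a small rectangular building: four walls, each 2630 mm tall and 94 mm thick, enclosing a footprint 4780 mm (x) by 5410 mm (y) outside-to-outside, with no floor or roof. The front and back walls (the −y and +y sides) span the full width; the two side walls fit between them.


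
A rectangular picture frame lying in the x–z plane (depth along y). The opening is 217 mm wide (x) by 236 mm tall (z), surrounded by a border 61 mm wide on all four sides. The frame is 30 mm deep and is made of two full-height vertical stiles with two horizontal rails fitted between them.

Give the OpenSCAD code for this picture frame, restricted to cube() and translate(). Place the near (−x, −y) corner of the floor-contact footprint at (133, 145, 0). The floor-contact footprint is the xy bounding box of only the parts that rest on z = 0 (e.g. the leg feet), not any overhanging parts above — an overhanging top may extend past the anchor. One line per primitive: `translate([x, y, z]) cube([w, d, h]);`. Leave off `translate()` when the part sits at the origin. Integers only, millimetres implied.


translate([133, 145, 0]) cube([61, 30, 358]);
translate([411, 145, 0]) cube([61, 30, 358]);
translate([194, 145, 0]) cube([217, 30, 61]);
translate([194, 145, 297]) cube([217, 30, 61]);


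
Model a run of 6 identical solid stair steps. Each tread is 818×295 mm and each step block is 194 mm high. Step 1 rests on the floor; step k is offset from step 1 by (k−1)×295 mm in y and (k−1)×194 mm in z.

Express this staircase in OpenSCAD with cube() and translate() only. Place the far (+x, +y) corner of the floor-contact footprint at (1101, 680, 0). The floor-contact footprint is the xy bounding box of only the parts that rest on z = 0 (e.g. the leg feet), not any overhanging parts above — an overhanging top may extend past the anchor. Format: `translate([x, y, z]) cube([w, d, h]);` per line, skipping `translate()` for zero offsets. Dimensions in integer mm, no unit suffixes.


translate([283, 385, 0]) cube([818, 295, 194]);
translate([283, 680, 194]) cube([818, 295, 194]);
translate([283, 975, 388]) cube([818, 295, 194]);
translate([283, 1270, 582]) cube([818, 295, 194]);
translate([283, 1565, 776]) cube([818, 295, 194]);
translate([283, 1860, 970]) cube([818, 295, 194]);


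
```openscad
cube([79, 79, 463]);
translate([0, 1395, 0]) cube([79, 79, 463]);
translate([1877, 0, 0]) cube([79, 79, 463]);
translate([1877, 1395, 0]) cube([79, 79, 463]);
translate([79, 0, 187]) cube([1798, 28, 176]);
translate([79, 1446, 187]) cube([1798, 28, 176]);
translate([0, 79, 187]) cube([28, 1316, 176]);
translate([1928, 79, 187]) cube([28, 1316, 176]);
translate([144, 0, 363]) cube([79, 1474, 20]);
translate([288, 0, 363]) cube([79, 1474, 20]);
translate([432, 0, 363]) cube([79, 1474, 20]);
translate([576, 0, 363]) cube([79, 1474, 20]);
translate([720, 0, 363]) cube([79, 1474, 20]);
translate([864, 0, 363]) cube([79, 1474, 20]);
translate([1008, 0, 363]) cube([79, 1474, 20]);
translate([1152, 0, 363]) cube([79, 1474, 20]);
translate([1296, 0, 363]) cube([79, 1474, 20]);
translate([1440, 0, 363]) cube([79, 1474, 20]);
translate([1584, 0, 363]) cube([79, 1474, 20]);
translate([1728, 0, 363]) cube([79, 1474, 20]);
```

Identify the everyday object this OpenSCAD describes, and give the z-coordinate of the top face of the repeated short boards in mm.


A bed frame. The slat-top height is 383 mm.

Four posts, four rails, and a row of slats — a bed frame. Slats sit on the rails at z = 187 + 176 = 363; with slat thickness 20, the top is 383 mm.


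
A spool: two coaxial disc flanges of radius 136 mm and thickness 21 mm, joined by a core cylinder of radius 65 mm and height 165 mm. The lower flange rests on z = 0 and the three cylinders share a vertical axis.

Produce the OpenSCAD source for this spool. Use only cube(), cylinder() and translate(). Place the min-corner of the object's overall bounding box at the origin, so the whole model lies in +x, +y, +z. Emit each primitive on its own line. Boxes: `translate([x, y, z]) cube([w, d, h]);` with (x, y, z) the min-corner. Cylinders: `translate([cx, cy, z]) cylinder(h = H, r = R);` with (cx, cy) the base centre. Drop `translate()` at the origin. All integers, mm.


translate([136, 136, 0]) cylinder(h = 21, r = 136);
translate([136, 136, 21]) cylinder(h = 165, r = 65);
translate([136, 136, 186]) cylinder(h = 21, r = 136);
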